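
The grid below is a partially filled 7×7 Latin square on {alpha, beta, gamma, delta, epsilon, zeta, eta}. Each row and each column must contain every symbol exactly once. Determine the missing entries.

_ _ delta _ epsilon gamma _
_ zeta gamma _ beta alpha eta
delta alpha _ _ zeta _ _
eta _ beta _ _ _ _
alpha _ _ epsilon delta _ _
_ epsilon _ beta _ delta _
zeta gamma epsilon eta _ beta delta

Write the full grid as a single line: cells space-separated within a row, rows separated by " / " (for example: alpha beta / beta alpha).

(r1,c1) = beta
(r1,c2) = eta
(r2,c1) = epsilon
(r2,c4) = delta
(r3,c3) = eta
(r3,c4) = gamma
(r3,c6) = epsilon
(r3,c7) = beta
(r4,c2) = delta
(r4,c6) = zeta
(r5,c2) = beta
(r5,c3) = zeta
(r5,c6) = eta
(r5,c7) = gamma
(r6,c1) = gamma
(r6,c3) = alpha
(r6,c5) = eta
(r6,c7) = zeta
(r7,c5) = alpha
(r1,c7) = alpha
(r4,c4) = alpha
(r4,c5) = gamma
(r4,c7) = epsilon
(r1,c4) = zeta

beta eta delta zeta epsilon gamma alpha / epsilon zeta gamma delta beta alpha eta / delta alpha eta gamma zeta epsilon beta / eta delta beta alpha gamma zeta epsilon / alpha beta zeta epsilon delta eta gamma / gamma epsilon alpha beta eta delta zeta / zeta gamma epsilon eta alpha beta delta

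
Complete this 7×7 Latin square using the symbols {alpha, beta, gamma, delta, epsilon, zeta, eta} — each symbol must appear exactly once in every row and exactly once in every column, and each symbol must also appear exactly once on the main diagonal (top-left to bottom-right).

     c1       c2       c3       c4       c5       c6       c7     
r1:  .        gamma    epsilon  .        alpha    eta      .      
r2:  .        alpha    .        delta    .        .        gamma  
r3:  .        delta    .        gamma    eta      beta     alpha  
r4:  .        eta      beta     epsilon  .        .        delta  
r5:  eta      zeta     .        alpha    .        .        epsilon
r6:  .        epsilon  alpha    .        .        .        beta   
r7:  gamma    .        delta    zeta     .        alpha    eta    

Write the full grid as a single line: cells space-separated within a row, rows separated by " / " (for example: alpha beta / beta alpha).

(r1,c4) = beta
(r1,c7) = zeta
(r3,c3) = zeta
(r5,c3) = gamma
(r5,c6) = delta
(r6,c4) = eta
(r6,c6) = gamma
(r7,c2) = beta
(r7,c5) = epsilon
(r1,c1) = delta
(r2,c3) = eta
(r3,c1) = epsilon
(r4,c6) = zeta
(r5,c5) = beta
(r6,c1) = zeta
(r6,c5) = delta
(r2,c1) = beta
(r2,c5) = zeta
(r2,c6) = epsilon
(r4,c1) = alpha
(r4,c5) = gamma

delta gamma epsilon beta alpha eta zeta / beta alpha eta delta zeta epsilon gamma / epsilon delta zeta gamma eta beta alpha / alpha eta beta epsilon gamma zeta delta / eta zeta gamma alpha beta delta epsilon / zeta epsilon alpha eta delta gamma beta / gamma beta delta zeta epsilon alpha eta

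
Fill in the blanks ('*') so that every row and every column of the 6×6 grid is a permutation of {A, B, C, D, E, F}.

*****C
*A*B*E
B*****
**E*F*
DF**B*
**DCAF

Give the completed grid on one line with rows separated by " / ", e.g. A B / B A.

(r5,c6): row 5 has {B,D,F}; column 6 has {C,E,F}, so it must be A.
(r6,c1): row 6 has {A,C,D,F}; column 1 has {B,D}, so it must be E.
(r6,c2): row 6 has {A,C,D,E,F}; column 2 has {A,F}, so it must be B.
(r3,c6): row 3 has {B}; column 6 has {A,C,E,F}, so it must be D.
(r4,c6): row 4 has {E,F}; column 6 has {A,C,D,E,F}, so it must be B.
(r5,c3): row 5 has {A,B,D,F}; column 3 has {D,E}, so it must be C.
(r5,c4): row 5 has {A,B,C,D,F}; column 4 has {B,C}, so it must be E.
(r2,c3): row 2 has {A,B,E}; column 3 has {C,D,E}, so it must be F.
(r3,c3): row 3 has {B,D}; column 3 has {C,D,E,F}, so it must be A.
(r3,c4): row 3 has {A,B,D}; column 4 has {B,C,E}, so it must be F.
(r1,c3): row 1 has {C}; column 3 has {A,C,D,E,F}, so it must be B.
(r2,c1): row 2 has {A,B,E,F}; column 1 has {B,D,E}, so it must be C.
(r2,c5): row 2 has {A,B,C,E,F}; column 5 has {A,B,F}, so it must be D.
(r4,c1): row 4 has {B,E,F}; column 1 has {B,C,D,E}, so it must be A.
(r4,c4): row 4 has {A,B,E,F}; column 4 has {B,C,E,F}, so it must be D.
(r1,c1): row 1 has {B,C}; column 1 has {A,B,C,D,E}, so it must be F.
(r1,c4): row 1 has {B,C,F}; column 4 has {B,C,D,E,F}, so it must be A.
(r1,c5): row 1 has {A,B,C,F}; column 5 has {A,B,D,F}, so it must be E.
(r3,c5): row 3 has {A,B,D,F}; column 5 has {A,B,D,E,F}, so it must be C.
(r4,c2): row 4 has {A,B,D,E,F}; column 2 has {A,B,F}, so it must be C.
(r1,c2): row 1 has {A,B,C,E,F}; column 2 has {A,B,C,F}, so it must be D.
(r3,c2): row 3 has {A,B,C,D,F}; column 2 has {A,B,C,D,F}, so it must be E.

F D B A E C / C A F B D E / B E A F C D / A C E D F B / D F C E B A / E B D C A F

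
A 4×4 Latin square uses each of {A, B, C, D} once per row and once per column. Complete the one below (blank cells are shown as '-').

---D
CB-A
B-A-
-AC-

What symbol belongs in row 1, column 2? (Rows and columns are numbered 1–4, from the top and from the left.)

(r1,c1) = A
(r1,c2) = C

C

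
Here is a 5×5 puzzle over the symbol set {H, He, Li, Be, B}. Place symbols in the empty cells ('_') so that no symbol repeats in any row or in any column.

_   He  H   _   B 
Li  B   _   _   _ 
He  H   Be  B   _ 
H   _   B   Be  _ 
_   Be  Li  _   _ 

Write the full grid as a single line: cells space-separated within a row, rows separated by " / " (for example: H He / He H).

Be He H Li B / Li B He H Be / He H Be B Li / H Li B Be He / B Be Li He H

At row 1, column 1: row 1 has {H,He,B}; column 1 has {H,He,Li}; that leaves Be.
At row 1, column 4: row 1 has {H,He,Be,B}; column 4 has {Be,B}; that leaves Li.
At row 2, column 3: row 2 has {Li,B}; column 3 has {H,Li,Be,B}; that leaves He.
At row 2, column 4: row 2 has {He,Li,B}; column 4 has {Li,Be,B}; that leaves H.
At row 2, column 5: row 2 has {H,He,Li,B}; column 5 has {B}; that leaves Be.
At row 3, column 5: row 3 has {H,He,Be,B}; column 5 has {Be,B}; that leaves Li.
At row 4, column 2: row 4 has {H,Be,B}; column 2 has {H,He,Be,B}; that leaves Li.
At row 4, column 5: row 4 has {H,Li,Be,B}; column 5 has {Li,Be,B}; that leaves He.
At row 5, column 1: row 5 has {Li,Be}; column 1 has {H,He,Li,Be}; that leaves B.
At row 5, column 4: row 5 has {Li,Be,B}; column 4 has {H,Li,Be,B}; that leaves He.
At row 5, column 5: row 5 has {He,Li,Be,B}; column 5 has {He,Li,Be,B}; that leaves H.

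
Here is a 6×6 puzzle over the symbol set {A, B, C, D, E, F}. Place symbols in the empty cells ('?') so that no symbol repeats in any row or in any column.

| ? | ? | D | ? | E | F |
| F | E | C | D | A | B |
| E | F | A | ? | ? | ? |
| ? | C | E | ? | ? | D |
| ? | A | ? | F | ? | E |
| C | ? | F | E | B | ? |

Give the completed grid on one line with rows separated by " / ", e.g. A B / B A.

A B D C E F / F E C D A B / E F A B D C / B C E A F D / D A B F C E / C D F E B A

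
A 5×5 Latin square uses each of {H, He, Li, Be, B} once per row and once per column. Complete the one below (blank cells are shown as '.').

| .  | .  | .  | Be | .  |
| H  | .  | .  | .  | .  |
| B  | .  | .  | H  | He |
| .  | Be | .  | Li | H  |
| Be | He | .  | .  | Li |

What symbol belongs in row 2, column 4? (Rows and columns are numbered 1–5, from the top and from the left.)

(r1,c5): row 1 has {Be}; column 5 has {H,He,Li}, so it must be B.
(r2,c5): row 2 has {H}; column 5 has {H,He,Li,B}, so it must be Be.
(r3,c2): row 3 has {H,He,B}; column 2 has {He,Be}, so it must be Li.
(r3,c3): row 3 has {H,He,Li,B}; column 3 is empty so far, so it must be Be.
(r4,c1): row 4 has {H,Li,Be}; column 1 has {H,Be,B}, so it must be He.
(r4,c3): row 4 has {H,He,Li,Be}; column 3 has {Be}, so it must be B.
(r5,c3): row 5 has {He,Li,Be}; column 3 has {Be,B}, so it must be H.
(r5,c4): row 5 has {H,He,Li,Be}; column 4 has {H,Li,Be}, so it must be B.
(r1,c1): row 1 has {Be,B}; column 1 has {H,He,Be,B}, so it must be Li.
(r1,c2): row 1 has {Li,Be,B}; column 2 has {He,Li,Be}, so it must be H.
(r1,c3): row 1 has {H,Li,Be,B}; column 3 has {H,Be,B}, so it must be He.
(r2,c2): row 2 has {H,Be}; column 2 has {H,He,Li,Be}, so it must be B.
(r2,c3): row 2 has {H,Be,B}; column 3 has {H,He,Be,B}, so it must be Li.
(r2,c4): row 2 has {H,Li,Be,B}; column 4 has {H,Li,Be,B}, so it must be He.

He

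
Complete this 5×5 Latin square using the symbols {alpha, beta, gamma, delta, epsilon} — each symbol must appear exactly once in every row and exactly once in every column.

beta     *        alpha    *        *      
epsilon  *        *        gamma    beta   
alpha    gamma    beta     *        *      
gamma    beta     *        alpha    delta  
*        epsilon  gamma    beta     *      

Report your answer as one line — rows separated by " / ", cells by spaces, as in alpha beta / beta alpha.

beta delta alpha epsilon gamma / epsilon alpha delta gamma beta / alpha gamma beta delta epsilon / gamma beta epsilon alpha delta / delta epsilon gamma beta alpha

row 1 has {alpha,beta}; column 2 has {beta,gamma,epsilon} — only delta is left for (r1,c2).
row 1 has {alpha,beta,delta}; column 4 has {alpha,beta,gamma} — only epsilon is left for (r1,c4).
row 1 has {alpha,beta,delta,epsilon}; column 5 has {beta,delta} — only gamma is left for (r1,c5).
row 2 has {beta,gamma,epsilon}; column 2 has {beta,gamma,delta,epsilon} — only alpha is left for (r2,c2).
row 2 has {alpha,beta,gamma,epsilon}; column 3 has {alpha,beta,gamma} — only delta is left for (r2,c3).
row 3 has {alpha,beta,gamma}; column 4 has {alpha,beta,gamma,epsilon} — only delta is left for (r3,c4).
row 3 has {alpha,beta,gamma,delta}; column 5 has {beta,gamma,delta} — only epsilon is left for (r3,c5).
row 4 has {alpha,beta,gamma,delta}; column 3 has {alpha,beta,gamma,delta} — only epsilon is left for (r4,c3).
row 5 has {beta,gamma,epsilon}; column 1 has {alpha,beta,gamma,epsilon} — only delta is left for (r5,c1).
row 5 has {beta,gamma,delta,epsilon}; column 5 has {beta,gamma,delta,epsilon} — only alpha is left for (r5,c5).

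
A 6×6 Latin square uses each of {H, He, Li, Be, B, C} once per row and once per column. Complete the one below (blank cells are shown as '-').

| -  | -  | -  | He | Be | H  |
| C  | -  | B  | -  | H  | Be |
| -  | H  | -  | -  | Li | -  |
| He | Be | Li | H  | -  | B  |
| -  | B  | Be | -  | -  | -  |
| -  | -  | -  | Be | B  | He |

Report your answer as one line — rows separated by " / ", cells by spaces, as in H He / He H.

(r1,c3) = C
(r2,c4) = Li
(r3,c3) = He
(r3,c6) = C
(r4,c5) = C
(r5,c4) = C
(r5,c5) = He
(r5,c6) = Li
(r6,c3) = H
(r1,c2) = Li
(r2,c2) = He
(r3,c4) = B
(r5,c1) = H
(r6,c1) = Li
(r6,c2) = C
(r1,c1) = B
(r3,c1) = Be

B Li C He Be H / C He B Li H Be / Be H He B Li C / He Be Li H C B / H B Be C He Li / Li C H Be B He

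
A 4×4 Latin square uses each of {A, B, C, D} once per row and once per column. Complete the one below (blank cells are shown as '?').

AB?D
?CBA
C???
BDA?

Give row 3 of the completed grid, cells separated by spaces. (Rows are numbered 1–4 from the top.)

C A D B

(r1,c3) = C
(r2,c1) = D
(r3,c2) = A
(r3,c3) = D
(r3,c4) = B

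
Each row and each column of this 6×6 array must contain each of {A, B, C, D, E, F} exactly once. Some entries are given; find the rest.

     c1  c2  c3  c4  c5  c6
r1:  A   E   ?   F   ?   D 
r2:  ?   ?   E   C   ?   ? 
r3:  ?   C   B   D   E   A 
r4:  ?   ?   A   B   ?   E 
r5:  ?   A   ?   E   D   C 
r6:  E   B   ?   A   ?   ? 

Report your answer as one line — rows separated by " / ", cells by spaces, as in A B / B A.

A E C F B D / D F E C A B / F C B D E A / C D A B F E / B A F E D C / E B D A C F

(r1,c3) = C
(r1,c5) = B
(r3,c1) = F
(r5,c1) = B
(r5,c3) = F
(r6,c3) = D
(r6,c6) = F
(r2,c1) = D
(r2,c2) = F
(r2,c5) = A
(r2,c6) = B
(r4,c1) = C
(r4,c2) = D
(r4,c5) = F
(r6,c5) = C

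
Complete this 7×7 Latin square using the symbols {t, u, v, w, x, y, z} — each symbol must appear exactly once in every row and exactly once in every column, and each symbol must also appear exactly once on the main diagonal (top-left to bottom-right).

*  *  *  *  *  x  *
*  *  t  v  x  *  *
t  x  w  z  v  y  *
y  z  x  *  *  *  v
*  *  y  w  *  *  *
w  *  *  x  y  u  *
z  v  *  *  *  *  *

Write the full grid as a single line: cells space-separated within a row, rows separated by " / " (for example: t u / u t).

v w z u t x y / u y t v x z w / t x w z v y u / y z x t u w v / x u y w z v t / w t v x y u z / z v u y w t x

(r1,c1): row 1 has {x}; column 1 has {t,w,y,z}; the diagonal has {u,w}, so it must be v.
(r2,c1): row 2 has {t,v,x}; column 1 has {t,v,w,y,z}, so it must be u.
(r2,c2): row 2 has {t,u,v,x}; column 2 has {v,x,z}; the diagonal has {u,v,w}, so it must be y.
(r3,c7): row 3 has {t,v,w,x,y,z}; column 7 has {v}, so it must be u.
(r4,c4): row 4 has {v,x,y,z}; column 4 has {v,w,x,z}; the diagonal has {u,v,w,y}, so it must be t.
(r4,c6): row 4 has {t,v,x,y,z}; column 6 has {u,x,y}, so it must be w.
(r5,c1): row 5 has {w,y}; column 1 has {t,u,v,w,y,z}, so it must be x.
(r5,c5): row 5 has {w,x,y}; column 5 has {v,x,y}; the diagonal has {t,u,v,w,y}, so it must be z.
(r5,c7): row 5 has {w,x,y,z}; column 7 has {u,v}, so it must be t.
(r6,c2): row 6 has {u,w,x,y}; column 2 has {v,x,y,z}, so it must be t.
(r6,c7): row 6 has {t,u,w,x,y}; column 7 has {t,u,v}, so it must be z.
(r7,c3): row 7 has {v,z}; column 3 has {t,w,x,y}, so it must be u.
(r7,c4): row 7 has {u,v,z}; column 4 has {t,v,w,x,z}, so it must be y.
(r7,c6): row 7 has {u,v,y,z}; column 6 has {u,w,x,y}, so it must be t.
(r7,c7): row 7 has {t,u,v,y,z}; column 7 has {t,u,v,z}; the diagonal has {t,u,v,w,y,z}, so it must be x.
(r1,c3): row 1 has {v,x}; column 3 has {t,u,w,x,y}, so it must be z.
(r1,c4): row 1 has {v,x,z}; column 4 has {t,v,w,x,y,z}, so it must be u.
(r2,c6): row 2 has {t,u,v,x,y}; column 6 has {t,u,w,x,y}, so it must be z.
(r2,c7): row 2 has {t,u,v,x,y,z}; column 7 has {t,u,v,x,z}, so it must be w.
(r4,c5): row 4 has {t,v,w,x,y,z}; column 5 has {v,x,y,z}, so it must be u.
(r5,c2): row 5 has {t,w,x,y,z}; column 2 has {t,v,x,y,z}, so it must be u.
(r5,c6): row 5 has {t,u,w,x,y,z}; column 6 has {t,u,w,x,y,z}, so it must be v.
(r6,c3): row 6 has {t,u,w,x,y,z}; column 3 has {t,u,w,x,y,z}, so it must be v.
(r7,c5): row 7 has {t,u,v,x,y,z}; column 5 has {u,v,x,y,z}, so it must be w.
(r1,c2): row 1 has {u,v,x,z}; column 2 has {t,u,v,x,y,z}, so it must be w.
(r1,c5): row 1 has {u,v,w,x,z}; column 5 has {u,v,w,x,y,z}, so it must be t.
(r1,c7): row 1 has {t,u,v,w,x,z}; column 7 has {t,u,v,w,x,z}, so it must be y.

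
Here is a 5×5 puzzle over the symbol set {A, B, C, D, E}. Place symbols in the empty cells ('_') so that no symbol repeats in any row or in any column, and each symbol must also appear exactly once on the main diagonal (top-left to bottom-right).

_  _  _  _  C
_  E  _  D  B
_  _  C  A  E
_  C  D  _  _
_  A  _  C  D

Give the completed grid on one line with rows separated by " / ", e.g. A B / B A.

A D B E C / C E A D B / D B C A E / E C D B A / B A E C D

Cell (r2,c3): row 2 has {B,D,E}; column 3 has {C,D} → A.
Cell (r4,c4): row 4 has {C,D}; column 4 has {A,C,D}; the diagonal has {C,D,E} → B.
Cell (r4,c5): row 4 has {B,C,D}; column 5 has {B,C,D,E} → A.
Cell (r1,c1): row 1 has {C}; column 1 is empty so far; the diagonal has {B,C,D,E} → A.
Cell (r1,c4): row 1 has {A,C}; column 4 has {A,B,C,D} → E.
Cell (r2,c1): row 2 has {A,B,D,E}; column 1 has {A} → C.
Cell (r4,c1): row 4 has {A,B,C,D}; column 1 has {A,C} → E.
Cell (r5,c1): row 5 has {A,C,D}; column 1 has {A,C,E} → B.
Cell (r5,c3): row 5 has {A,B,C,D}; column 3 has {A,C,D} → E.
Cell (r1,c3): row 1 has {A,C,E}; column 3 has {A,C,D,E} → B.
Cell (r3,c1): row 3 has {A,C,E}; column 1 has {A,B,C,E} → D.
Cell (r3,c2): row 3 has {A,C,D,E}; column 2 has {A,C,E} → B.
Cell (r1,c2): row 1 has {A,B,C,E}; column 2 has {A,B,C,E} → D.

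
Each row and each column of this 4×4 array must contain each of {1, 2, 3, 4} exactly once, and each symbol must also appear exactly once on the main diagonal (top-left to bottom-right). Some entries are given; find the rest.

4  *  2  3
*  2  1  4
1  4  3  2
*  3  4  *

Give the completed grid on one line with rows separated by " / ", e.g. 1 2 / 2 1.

4 1 2 3 / 3 2 1 4 / 1 4 3 2 / 2 3 4 1

row 1 has {2,3,4}; column 2 has {2,3,4} — only 1 is left for (r1,c2).
row 2 has {1,2,4}; column 1 has {1,4} — only 3 is left for (r2,c1).
row 4 has {3,4}; column 1 has {1,3,4} — only 2 is left for (r4,c1).
row 4 has {2,3,4}; column 4 has {2,3,4}; the diagonal has {2,3,4} — only 1 is left for (r4,c4).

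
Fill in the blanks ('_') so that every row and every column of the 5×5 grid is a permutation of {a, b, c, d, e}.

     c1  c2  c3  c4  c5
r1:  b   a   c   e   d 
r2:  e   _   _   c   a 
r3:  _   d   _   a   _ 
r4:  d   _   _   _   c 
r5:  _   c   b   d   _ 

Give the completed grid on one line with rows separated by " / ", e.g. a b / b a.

b a c e d / e b d c a / c d e a b / d e a b c / a c b d e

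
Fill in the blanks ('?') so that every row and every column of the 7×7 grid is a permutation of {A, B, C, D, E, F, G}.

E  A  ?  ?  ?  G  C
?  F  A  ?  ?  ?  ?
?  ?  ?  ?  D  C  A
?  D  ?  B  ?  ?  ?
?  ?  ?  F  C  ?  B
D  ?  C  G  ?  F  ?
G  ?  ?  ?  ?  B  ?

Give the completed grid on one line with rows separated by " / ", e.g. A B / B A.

E A F D B G C / B F A C G E D / F G B E D C A / C D E B F A G / A E G F C D B / D B C G A F E / G C D A E B F

(r1,c4) = D
(r3,c4) = E
(r5,c1) = A
(r6,c7) = E
(r2,c4) = C
(r6,c2) = B
(r6,c5) = A
(r7,c4) = A
(r2,c1) = B
(r3,c1) = F
(r3,c2) = G
(r3,c3) = B
(r4,c1) = C
(r5,c2) = E
(r5,c6) = D
(r7,c2) = C
(r1,c3) = F
(r1,c5) = B
(r2,c6) = E
(r4,c6) = A
(r5,c3) = G
(r2,c5) = G
(r2,c7) = D
(r4,c3) = E
(r4,c5) = F
(r4,c7) = G
(r7,c3) = D
(r7,c5) = E
(r7,c7) = F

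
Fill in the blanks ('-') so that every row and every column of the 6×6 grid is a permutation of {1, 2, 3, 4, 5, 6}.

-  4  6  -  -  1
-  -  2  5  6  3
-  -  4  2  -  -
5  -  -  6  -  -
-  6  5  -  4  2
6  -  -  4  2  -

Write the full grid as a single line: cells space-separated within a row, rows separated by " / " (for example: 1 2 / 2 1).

2 4 6 3 5 1 / 4 1 2 5 6 3 / 1 5 4 2 3 6 / 5 2 3 6 1 4 / 3 6 5 1 4 2 / 6 3 1 4 2 5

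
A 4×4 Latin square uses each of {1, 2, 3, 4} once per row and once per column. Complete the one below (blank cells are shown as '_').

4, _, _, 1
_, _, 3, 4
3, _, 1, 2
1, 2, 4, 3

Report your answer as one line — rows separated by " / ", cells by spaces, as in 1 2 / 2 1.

4 3 2 1 / 2 1 3 4 / 3 4 1 2 / 1 2 4 3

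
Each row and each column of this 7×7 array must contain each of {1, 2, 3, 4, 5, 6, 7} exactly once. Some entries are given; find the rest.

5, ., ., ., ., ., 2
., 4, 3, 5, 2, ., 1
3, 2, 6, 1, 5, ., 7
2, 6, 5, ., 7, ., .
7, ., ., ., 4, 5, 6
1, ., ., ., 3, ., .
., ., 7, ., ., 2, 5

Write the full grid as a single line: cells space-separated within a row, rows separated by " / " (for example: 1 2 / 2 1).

5 7 4 6 1 3 2 / 6 4 3 5 2 7 1 / 3 2 6 1 5 4 7 / 2 6 5 4 7 1 3 / 7 3 1 2 4 5 6 / 1 5 2 7 3 6 4 / 4 1 7 3 6 2 5

(r2,c1): row 2 has {1,2,3,4,5}; column 1 has {1,2,3,5,7}, so it must be 6.
(r2,c6): row 2 has {1,2,3,4,5,6}; column 6 has {2,5}, so it must be 7.
(r3,c6): row 3 has {1,2,3,5,6,7}; column 6 has {2,5,7}, so it must be 4.
(r6,c6): row 6 has {1,3}; column 6 has {2,4,5,7}, so it must be 6.
(r6,c7): row 6 has {1,3,6}; column 7 has {1,2,5,6,7}, so it must be 4.
(r7,c1): row 7 has {2,5,7}; column 1 has {1,2,3,5,6,7}, so it must be 4.
(r4,c7): row 4 has {2,5,6,7}; column 7 has {1,2,4,5,6,7}, so it must be 3.
(r6,c3): row 6 has {1,3,4,6}; column 3 has {3,5,6,7}, so it must be 2.
(r6,c4): row 6 has {1,2,3,4,6}; column 4 has {1,5}, so it must be 7.
(r4,c4): row 4 has {2,3,5,6,7}; column 4 has {1,5,7}, so it must be 4.
(r4,c6): row 4 has {2,3,4,5,6,7}; column 6 has {2,4,5,6,7}, so it must be 1.
(r5,c3): row 5 has {4,5,6,7}; column 3 has {2,3,5,6,7}, so it must be 1.
(r6,c2): row 6 has {1,2,3,4,6,7}; column 2 has {2,4,6}, so it must be 5.
(r1,c3): row 1 has {2,5}; column 3 has {1,2,3,5,6,7}, so it must be 4.
(r1,c6): row 1 has {2,4,5}; column 6 has {1,2,4,5,6,7}, so it must be 3.
(r5,c2): row 5 has {1,4,5,6,7}; column 2 has {2,4,5,6}, so it must be 3.
(r5,c4): row 5 has {1,3,4,5,6,7}; column 4 has {1,4,5,7}, so it must be 2.
(r7,c2): row 7 has {2,4,5,7}; column 2 has {2,3,4,5,6}, so it must be 1.
(r7,c5): row 7 has {1,2,4,5,7}; column 5 has {2,3,4,5,7}, so it must be 6.
(r1,c2): row 1 has {2,3,4,5}; column 2 has {1,2,3,4,5,6}, so it must be 7.
(r1,c4): row 1 has {2,3,4,5,7}; column 4 has {1,2,4,5,7}, so it must be 6.
(r1,c5): row 1 has {2,3,4,5,6,7}; column 5 has {2,3,4,5,6,7}, so it must be 1.
(r7,c4): row 7 has {1,2,4,5,6,7}; column 4 has {1,2,4,5,6,7}, so it must be 3.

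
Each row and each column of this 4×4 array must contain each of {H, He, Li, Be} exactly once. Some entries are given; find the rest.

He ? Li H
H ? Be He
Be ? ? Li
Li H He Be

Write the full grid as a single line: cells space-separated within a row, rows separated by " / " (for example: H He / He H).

Cell (r1,c2): row 1 has {H,He,Li}; column 2 has {H} → Be.
Cell (r2,c2): row 2 has {H,He,Be}; column 2 has {H,Be} → Li.
Cell (r3,c2): row 3 has {Li,Be}; column 2 has {H,Li,Be} → He.
Cell (r3,c3): row 3 has {He,Li,Be}; column 3 has {He,Li,Be} → H.

He Be Li H / H Li Be He / Be He H Li / Li H He Be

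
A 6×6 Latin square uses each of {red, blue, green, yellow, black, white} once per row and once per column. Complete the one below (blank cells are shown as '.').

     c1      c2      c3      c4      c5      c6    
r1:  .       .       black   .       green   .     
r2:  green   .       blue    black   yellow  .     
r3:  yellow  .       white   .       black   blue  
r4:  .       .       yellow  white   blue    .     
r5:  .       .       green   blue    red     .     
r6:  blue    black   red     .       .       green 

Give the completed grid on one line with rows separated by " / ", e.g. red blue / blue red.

white blue black red green yellow / green white blue black yellow red / yellow red white green black blue / red green yellow white blue black / black yellow green blue red white / blue black red yellow white green

At row 6, column 4: row 6 has {red,blue,green,black}; column 4 has {blue,black,white}; that leaves yellow.
At row 6, column 5: row 6 has {red,blue,green,yellow,black}; column 5 has {red,blue,green,yellow,black}; that leaves white.
At row 1, column 4: row 1 has {green,black}; column 4 has {blue,yellow,black,white}; that leaves red.
At row 3, column 4: row 3 has {blue,yellow,black,white}; column 4 has {red,blue,yellow,black,white}; that leaves green.
At row 1, column 1: row 1 has {red,green,black}; column 1 has {blue,green,yellow}; that leaves white.
At row 1, column 6: row 1 has {red,green,black,white}; column 6 has {blue,green}; that leaves yellow.
At row 3, column 2: row 3 has {blue,green,yellow,black,white}; column 2 has {black}; that leaves red.
At row 4, column 2: row 4 has {blue,yellow,white}; column 2 has {red,black}; that leaves green.
At row 5, column 1: row 5 has {red,blue,green}; column 1 has {blue,green,yellow,white}; that leaves black.
At row 5, column 6: row 5 has {red,blue,green,black}; column 6 has {blue,green,yellow}; that leaves white.
At row 1, column 2: row 1 has {red,green,yellow,black,white}; column 2 has {red,green,black}; that leaves blue.
At row 2, column 2: row 2 has {blue,green,yellow,black}; column 2 has {red,blue,green,black}; that leaves white.
At row 2, column 6: row 2 has {blue,green,yellow,black,white}; column 6 has {blue,green,yellow,white}; that leaves red.
At row 4, column 1: row 4 has {blue,green,yellow,white}; column 1 has {blue,green,yellow,black,white}; that leaves red.
At row 4, column 6: row 4 has {red,blue,green,yellow,white}; column 6 has {red,blue,green,yellow,white}; that leaves black.
At row 5, column 2: row 5 has {red,blue,green,black,white}; column 2 has {red,blue,green,black,white}; that leaves yellow.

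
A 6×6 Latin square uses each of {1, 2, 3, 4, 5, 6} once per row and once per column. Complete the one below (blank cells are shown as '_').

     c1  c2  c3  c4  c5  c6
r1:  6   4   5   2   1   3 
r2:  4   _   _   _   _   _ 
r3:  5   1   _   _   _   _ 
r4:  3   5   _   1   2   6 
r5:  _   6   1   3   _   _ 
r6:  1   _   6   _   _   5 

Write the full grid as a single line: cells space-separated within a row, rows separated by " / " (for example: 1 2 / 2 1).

6 4 5 2 1 3 / 4 3 2 5 6 1 / 5 1 3 6 4 2 / 3 5 4 1 2 6 / 2 6 1 3 5 4 / 1 2 6 4 3 5

(r4,c3): row 4 has {1,2,3,5,6}; column 3 has {1,5,6}, so it must be 4.
(r5,c1): row 5 has {1,3,6}; column 1 has {1,3,4,5,6}, so it must be 2.
(r5,c6): row 5 has {1,2,3,6}; column 6 has {3,5,6}, so it must be 4.
(r6,c4): row 6 has {1,5,6}; column 4 has {1,2,3}, so it must be 4.
(r6,c5): row 6 has {1,4,5,6}; column 5 has {1,2}, so it must be 3.
(r3,c4): row 3 has {1,5}; column 4 has {1,2,3,4}, so it must be 6.
(r3,c5): row 3 has {1,5,6}; column 5 has {1,2,3}, so it must be 4.
(r3,c6): row 3 has {1,4,5,6}; column 6 has {3,4,5,6}, so it must be 2.
(r5,c5): row 5 has {1,2,3,4,6}; column 5 has {1,2,3,4}, so it must be 5.
(r6,c2): row 6 has {1,3,4,5,6}; column 2 has {1,4,5,6}, so it must be 2.
(r2,c2): row 2 has {4}; column 2 has {1,2,4,5,6}, so it must be 3.
(r2,c3): row 2 has {3,4}; column 3 has {1,4,5,6}, so it must be 2.
(r2,c4): row 2 has {2,3,4}; column 4 has {1,2,3,4,6}, so it must be 5.
(r2,c5): row 2 has {2,3,4,5}; column 5 has {1,2,3,4,5}, so it must be 6.
(r2,c6): row 2 has {2,3,4,5,6}; column 6 has {2,3,4,5,6}, so it must be 1.
(r3,c3): row 3 has {1,2,4,5,6}; column 3 has {1,2,4,5,6}, so it must be 3.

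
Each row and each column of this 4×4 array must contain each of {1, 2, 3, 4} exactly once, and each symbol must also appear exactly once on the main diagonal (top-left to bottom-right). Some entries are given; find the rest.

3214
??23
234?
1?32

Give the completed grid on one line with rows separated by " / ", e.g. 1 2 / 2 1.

3 2 1 4 / 4 1 2 3 / 2 3 4 1 / 1 4 3 2

(r2,c1) = 4
(r2,c2) = 1
(r3,c4) = 1
(r4,c2) = 4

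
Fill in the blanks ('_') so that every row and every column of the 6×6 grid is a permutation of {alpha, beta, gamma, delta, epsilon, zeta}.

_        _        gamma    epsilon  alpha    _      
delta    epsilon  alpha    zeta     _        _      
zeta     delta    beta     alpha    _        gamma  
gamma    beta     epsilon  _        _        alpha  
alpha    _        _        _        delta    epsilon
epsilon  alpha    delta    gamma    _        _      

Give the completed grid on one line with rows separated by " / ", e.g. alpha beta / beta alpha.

beta zeta gamma epsilon alpha delta / delta epsilon alpha zeta gamma beta / zeta delta beta alpha epsilon gamma / gamma beta epsilon delta zeta alpha / alpha gamma zeta beta delta epsilon / epsilon alpha delta gamma beta zeta

At row 1, column 1: row 1 has {alpha,gamma,epsilon}; column 1 has {alpha,gamma,delta,epsilon,zeta}; that leaves beta.
At row 1, column 2: row 1 has {alpha,beta,gamma,epsilon}; column 2 has {alpha,beta,delta,epsilon}; that leaves zeta.
At row 1, column 6: row 1 has {alpha,beta,gamma,epsilon,zeta}; column 6 has {alpha,gamma,epsilon}; that leaves delta.
At row 2, column 6: row 2 has {alpha,delta,epsilon,zeta}; column 6 has {alpha,gamma,delta,epsilon}; that leaves beta.
At row 3, column 5: row 3 has {alpha,beta,gamma,delta,zeta}; column 5 has {alpha,delta}; that leaves epsilon.
At row 4, column 4: row 4 has {alpha,beta,gamma,epsilon}; column 4 has {alpha,gamma,epsilon,zeta}; that leaves delta.
At row 4, column 5: row 4 has {alpha,beta,gamma,delta,epsilon}; column 5 has {alpha,delta,epsilon}; that leaves zeta.
At row 5, column 2: row 5 has {alpha,delta,epsilon}; column 2 has {alpha,beta,delta,epsilon,zeta}; that leaves gamma.
At row 5, column 3: row 5 has {alpha,gamma,delta,epsilon}; column 3 has {alpha,beta,gamma,delta,epsilon}; that leaves zeta.
At row 5, column 4: row 5 has {alpha,gamma,delta,epsilon,zeta}; column 4 has {alpha,gamma,delta,epsilon,zeta}; that leaves beta.
At row 6, column 5: row 6 has {alpha,gamma,delta,epsilon}; column 5 has {alpha,delta,epsilon,zeta}; that leaves beta.
At row 6, column 6: row 6 has {alpha,beta,gamma,delta,epsilon}; column 6 has {alpha,beta,gamma,delta,epsilon}; that leaves zeta.
At row 2, column 5: row 2 has {alpha,beta,delta,epsilon,zeta}; column 5 has {alpha,beta,delta,epsilon,zeta}; that leaves gamma.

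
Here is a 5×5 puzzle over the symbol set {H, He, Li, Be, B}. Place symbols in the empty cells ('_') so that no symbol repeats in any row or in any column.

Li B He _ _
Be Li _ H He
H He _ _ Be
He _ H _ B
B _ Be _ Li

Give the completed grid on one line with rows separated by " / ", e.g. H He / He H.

Li B He Be H / Be Li B H He / H He Li B Be / He Be H Li B / B H Be He Li

(r1,c4) = Be
(r1,c5) = H
(r2,c3) = B
(r3,c3) = Li
(r3,c4) = B
(r4,c2) = Be
(r4,c4) = Li
(r5,c2) = H
(r5,c4) = He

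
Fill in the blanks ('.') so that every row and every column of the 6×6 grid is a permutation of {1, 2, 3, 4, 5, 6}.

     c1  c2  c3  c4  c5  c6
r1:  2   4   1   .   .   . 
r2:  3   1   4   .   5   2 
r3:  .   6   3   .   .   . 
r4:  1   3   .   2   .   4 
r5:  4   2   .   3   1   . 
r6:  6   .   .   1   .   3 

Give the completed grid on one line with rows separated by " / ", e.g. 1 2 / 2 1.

2 4 1 5 3 6 / 3 1 4 6 5 2 / 5 6 3 4 2 1 / 1 3 5 2 6 4 / 4 2 6 3 1 5 / 6 5 2 1 4 3

(r2,c4) = 6
(r3,c1) = 5
(r3,c4) = 4
(r3,c5) = 2
(r3,c6) = 1
(r4,c5) = 6
(r6,c2) = 5
(r6,c3) = 2
(r6,c5) = 4
(r1,c4) = 5
(r1,c5) = 3
(r1,c6) = 6
(r4,c3) = 5
(r5,c3) = 6
(r5,c6) = 5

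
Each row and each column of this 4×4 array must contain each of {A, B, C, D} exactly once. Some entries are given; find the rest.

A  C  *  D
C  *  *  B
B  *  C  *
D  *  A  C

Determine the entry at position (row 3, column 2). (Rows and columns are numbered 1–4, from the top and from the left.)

D

(r1,c3) = B
(r2,c3) = D
(r3,c4) = A
(r4,c2) = B
(r2,c2) = A
(r3,c2) = D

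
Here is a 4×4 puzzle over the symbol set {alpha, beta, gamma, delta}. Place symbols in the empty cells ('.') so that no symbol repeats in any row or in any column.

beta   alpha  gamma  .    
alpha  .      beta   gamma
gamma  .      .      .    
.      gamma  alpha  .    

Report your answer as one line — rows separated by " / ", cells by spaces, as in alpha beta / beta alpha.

beta alpha gamma delta / alpha delta beta gamma / gamma beta delta alpha / delta gamma alpha beta

At row 1, column 4: row 1 has {alpha,beta,gamma}; column 4 has {gamma}; that leaves delta.
At row 2, column 2: row 2 has {alpha,beta,gamma}; column 2 has {alpha,gamma}; that leaves delta.
At row 3, column 2: row 3 has {gamma}; column 2 has {alpha,gamma,delta}; that leaves beta.
At row 3, column 3: row 3 has {beta,gamma}; column 3 has {alpha,beta,gamma}; that leaves delta.
At row 3, column 4: row 3 has {beta,gamma,delta}; column 4 has {gamma,delta}; that leaves alpha.
At row 4, column 1: row 4 has {alpha,gamma}; column 1 has {alpha,beta,gamma}; that leaves delta.
At row 4, column 4: row 4 has {alpha,gamma,delta}; column 4 has {alpha,gamma,delta}; that leaves beta.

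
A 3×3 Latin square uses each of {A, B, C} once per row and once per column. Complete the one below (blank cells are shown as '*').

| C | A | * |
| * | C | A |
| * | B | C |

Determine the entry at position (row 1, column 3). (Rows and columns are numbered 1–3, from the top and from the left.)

Cell (r1,c3): row 1 has {A,C}; column 3 has {A,C} → B.

B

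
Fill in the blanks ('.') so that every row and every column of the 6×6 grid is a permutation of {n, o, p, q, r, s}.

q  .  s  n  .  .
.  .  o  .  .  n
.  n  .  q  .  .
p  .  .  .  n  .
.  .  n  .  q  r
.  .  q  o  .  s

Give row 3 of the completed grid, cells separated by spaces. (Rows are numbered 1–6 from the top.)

r n p q s o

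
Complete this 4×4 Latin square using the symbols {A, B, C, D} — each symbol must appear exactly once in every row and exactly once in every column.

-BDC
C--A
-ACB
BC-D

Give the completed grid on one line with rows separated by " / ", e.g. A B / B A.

A B D C / C D B A / D A C B / B C A D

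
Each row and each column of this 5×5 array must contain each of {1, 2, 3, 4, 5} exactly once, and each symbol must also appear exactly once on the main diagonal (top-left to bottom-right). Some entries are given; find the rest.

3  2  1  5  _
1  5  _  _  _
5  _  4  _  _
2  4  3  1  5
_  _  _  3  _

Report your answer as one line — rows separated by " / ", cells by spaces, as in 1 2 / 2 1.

(r1,c5) = 4
(r2,c3) = 2
(r2,c4) = 4
(r2,c5) = 3
(r3,c4) = 2
(r3,c5) = 1
(r5,c1) = 4
(r5,c2) = 1
(r5,c3) = 5
(r5,c5) = 2
(r3,c2) = 3

3 2 1 5 4 / 1 5 2 4 3 / 5 3 4 2 1 / 2 4 3 1 5 / 4 1 5 3 2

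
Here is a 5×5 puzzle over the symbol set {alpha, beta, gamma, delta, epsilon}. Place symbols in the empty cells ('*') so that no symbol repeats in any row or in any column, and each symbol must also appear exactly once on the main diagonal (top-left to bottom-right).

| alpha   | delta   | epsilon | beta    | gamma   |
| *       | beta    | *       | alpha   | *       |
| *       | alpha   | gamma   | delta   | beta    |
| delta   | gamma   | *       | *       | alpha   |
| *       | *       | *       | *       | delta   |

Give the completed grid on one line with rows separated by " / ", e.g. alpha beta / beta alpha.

alpha delta epsilon beta gamma / gamma beta delta alpha epsilon / epsilon alpha gamma delta beta / delta gamma beta epsilon alpha / beta epsilon alpha gamma delta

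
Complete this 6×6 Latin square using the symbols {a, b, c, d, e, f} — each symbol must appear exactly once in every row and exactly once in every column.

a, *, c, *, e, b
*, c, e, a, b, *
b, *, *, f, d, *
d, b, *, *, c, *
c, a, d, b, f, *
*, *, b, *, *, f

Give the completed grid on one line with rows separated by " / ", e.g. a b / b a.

(r1,c4) = d
(r2,c1) = f
(r2,c6) = d
(r3,c2) = e
(r3,c3) = a
(r3,c6) = c
(r4,c3) = f
(r4,c4) = e
(r4,c6) = a
(r5,c6) = e
(r6,c1) = e
(r6,c2) = d
(r6,c4) = c
(r6,c5) = a
(r1,c2) = f

a f c d e b / f c e a b d / b e a f d c / d b f e c a / c a d b f e / e d b c a f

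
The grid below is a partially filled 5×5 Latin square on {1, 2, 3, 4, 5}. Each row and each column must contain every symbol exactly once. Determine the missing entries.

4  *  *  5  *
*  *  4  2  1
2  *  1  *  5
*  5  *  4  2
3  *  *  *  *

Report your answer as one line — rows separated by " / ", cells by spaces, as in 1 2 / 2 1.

4 1 2 5 3 / 5 3 4 2 1 / 2 4 1 3 5 / 1 5 3 4 2 / 3 2 5 1 4

At row 1, column 5: row 1 has {4,5}; column 5 has {1,2,5}; that leaves 3.
At row 2, column 1: row 2 has {1,2,4}; column 1 has {2,3,4}; that leaves 5.
At row 2, column 2: row 2 has {1,2,4,5}; column 2 has {5}; that leaves 3.
At row 3, column 2: row 3 has {1,2,5}; column 2 has {3,5}; that leaves 4.
At row 3, column 4: row 3 has {1,2,4,5}; column 4 has {2,4,5}; that leaves 3.
At row 4, column 1: row 4 has {2,4,5}; column 1 has {2,3,4,5}; that leaves 1.
At row 4, column 3: row 4 has {1,2,4,5}; column 3 has {1,4}; that leaves 3.
At row 5, column 4: row 5 has {3}; column 4 has {2,3,4,5}; that leaves 1.
At row 5, column 5: row 5 has {1,3}; column 5 has {1,2,3,5}; that leaves 4.
At row 1, column 3: row 1 has {3,4,5}; column 3 has {1,3,4}; that leaves 2.
At row 5, column 2: row 5 has {1,3,4}; column 2 has {3,4,5}; that leaves 2.
At row 5, column 3: row 5 has {1,2,3,4}; column 3 has {1,2,3,4}; that leaves 5.
At row 1, column 2: row 1 has {2,3,4,5}; column 2 has {2,3,4,5}; that leaves 1.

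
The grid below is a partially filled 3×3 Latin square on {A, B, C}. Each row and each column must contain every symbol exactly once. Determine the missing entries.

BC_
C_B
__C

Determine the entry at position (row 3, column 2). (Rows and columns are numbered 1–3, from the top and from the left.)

row 1 has {B,C}; column 3 has {B,C} — only A is left for (r1,c3).
row 2 has {B,C}; column 2 has {C} — only A is left for (r2,c2).
row 3 has {C}; column 1 has {B,C} — only A is left for (r3,c1).
row 3 has {A,C}; column 2 has {A,C} — only B is left for (r3,c2).

B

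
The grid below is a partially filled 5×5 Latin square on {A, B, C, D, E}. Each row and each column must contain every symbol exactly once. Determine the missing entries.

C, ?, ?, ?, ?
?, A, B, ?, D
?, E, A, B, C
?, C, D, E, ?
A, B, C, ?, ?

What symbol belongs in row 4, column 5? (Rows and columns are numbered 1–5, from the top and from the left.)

A

(r1,c2) = D
(r1,c3) = E
(r1,c4) = A
(r1,c5) = B
(r2,c1) = E
(r2,c4) = C
(r3,c1) = D
(r4,c1) = B
(r4,c5) = A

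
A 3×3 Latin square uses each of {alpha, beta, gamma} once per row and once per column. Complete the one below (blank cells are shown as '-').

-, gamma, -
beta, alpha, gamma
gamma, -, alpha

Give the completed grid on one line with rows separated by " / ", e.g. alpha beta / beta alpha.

(r1,c1): row 1 has {gamma}; column 1 has {beta,gamma}, so it must be alpha.
(r1,c3): row 1 has {alpha,gamma}; column 3 has {alpha,gamma}, so it must be beta.
(r3,c2): row 3 has {alpha,gamma}; column 2 has {alpha,gamma}, so it must be beta.

alpha gamma beta / beta alpha gamma / gamma beta alpha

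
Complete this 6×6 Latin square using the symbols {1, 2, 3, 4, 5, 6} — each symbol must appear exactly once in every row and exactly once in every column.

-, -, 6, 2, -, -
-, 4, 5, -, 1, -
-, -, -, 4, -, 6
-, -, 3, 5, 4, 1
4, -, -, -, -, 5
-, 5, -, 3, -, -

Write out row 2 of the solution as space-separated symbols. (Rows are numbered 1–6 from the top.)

(r2,c4): row 2 has {1,4,5}; column 4 has {2,3,4,5}, so it must be 6.
(r5,c4): row 5 has {4,5}; column 4 has {2,3,4,5,6}, so it must be 1.
(r5,c3): row 5 has {1,4,5}; column 3 has {3,5,6}, so it must be 2.
(r3,c3): row 3 has {4,6}; column 3 has {2,3,5,6}, so it must be 1.
(r6,c3): row 6 has {3,5}; column 3 has {1,2,3,5,6}, so it must be 4.
(r6,c6): row 6 has {3,4,5}; column 6 has {1,5,6}, so it must be 2.
(r2,c6): row 2 has {1,4,5,6}; column 6 has {1,2,5,6}, so it must be 3.
(r6,c5): row 6 has {2,3,4,5}; column 5 has {1,4}, so it must be 6.
(r1,c6): row 1 has {2,6}; column 6 has {1,2,3,5,6}, so it must be 4.
(r2,c1): row 2 has {1,3,4,5,6}; column 1 has {4}, so it must be 2.

2 4 5 6 1 3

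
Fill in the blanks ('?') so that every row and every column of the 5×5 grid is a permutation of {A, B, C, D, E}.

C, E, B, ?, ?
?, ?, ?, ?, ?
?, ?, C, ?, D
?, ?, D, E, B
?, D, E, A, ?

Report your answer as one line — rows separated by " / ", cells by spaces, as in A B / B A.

C E B D A / D B A C E / E A C B D / A C D E B / B D E A C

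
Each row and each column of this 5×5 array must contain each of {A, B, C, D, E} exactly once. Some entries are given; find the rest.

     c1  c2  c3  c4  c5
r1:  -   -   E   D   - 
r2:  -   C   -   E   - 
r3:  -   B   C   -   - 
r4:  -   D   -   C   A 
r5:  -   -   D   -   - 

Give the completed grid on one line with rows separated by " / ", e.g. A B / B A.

C A E D B / B C A E D / D B C A E / E D B C A / A E D B C

At row 1, column 2: row 1 has {D,E}; column 2 has {B,C,D}; that leaves A.
At row 3, column 4: row 3 has {B,C}; column 4 has {C,D,E}; that leaves A.
At row 4, column 3: row 4 has {A,C,D}; column 3 has {C,D,E}; that leaves B.
At row 5, column 2: row 5 has {D}; column 2 has {A,B,C,D}; that leaves E.
At row 5, column 4: row 5 has {D,E}; column 4 has {A,C,D,E}; that leaves B.
At row 5, column 5: row 5 has {B,D,E}; column 5 has {A}; that leaves C.
At row 1, column 5: row 1 has {A,D,E}; column 5 has {A,C}; that leaves B.
At row 2, column 3: row 2 has {C,E}; column 3 has {B,C,D,E}; that leaves A.
At row 2, column 5: row 2 has {A,C,E}; column 5 has {A,B,C}; that leaves D.
At row 3, column 5: row 3 has {A,B,C}; column 5 has {A,B,C,D}; that leaves E.
At row 4, column 1: row 4 has {A,B,C,D}; column 1 is empty so far; that leaves E.
At row 5, column 1: row 5 has {B,C,D,E}; column 1 has {E}; that leaves A.
At row 1, column 1: row 1 has {A,B,D,E}; column 1 has {A,E}; that leaves C.
At row 2, column 1: row 2 has {A,C,D,E}; column 1 has {A,C,E}; that leaves B.
At row 3, column 1: row 3 has {A,B,C,E}; column 1 has {A,B,C,E}; that leaves D.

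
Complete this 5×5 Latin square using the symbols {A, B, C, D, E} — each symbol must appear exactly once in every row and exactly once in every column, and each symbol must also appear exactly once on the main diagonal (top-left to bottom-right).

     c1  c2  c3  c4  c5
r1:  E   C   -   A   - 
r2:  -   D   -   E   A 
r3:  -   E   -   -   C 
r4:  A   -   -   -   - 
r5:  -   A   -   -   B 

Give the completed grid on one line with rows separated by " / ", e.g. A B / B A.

E C B A D / B D C E A / D E A B C / A B D C E / C A E D B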